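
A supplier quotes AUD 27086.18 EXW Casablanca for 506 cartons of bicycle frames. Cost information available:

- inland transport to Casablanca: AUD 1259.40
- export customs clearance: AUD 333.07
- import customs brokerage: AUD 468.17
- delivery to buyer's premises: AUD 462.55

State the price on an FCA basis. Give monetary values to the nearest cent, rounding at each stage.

Not relevant to the conversion: delivery, brokerage — on the buyer under both terms; not part of either seller's price.
From EXW to FCA, the seller additionally bears: inland to port, export clearance.
FCA price = 27086.18 + 1259.40 + 333.07 = 28678.65

FCA price: AUD 28678.65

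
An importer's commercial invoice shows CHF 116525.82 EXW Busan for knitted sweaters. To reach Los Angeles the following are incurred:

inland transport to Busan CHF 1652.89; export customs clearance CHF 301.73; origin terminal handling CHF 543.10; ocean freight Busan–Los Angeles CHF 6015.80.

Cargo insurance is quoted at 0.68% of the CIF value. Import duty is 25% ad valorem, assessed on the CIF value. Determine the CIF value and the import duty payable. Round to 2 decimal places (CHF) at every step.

Let C be the CIF value. C = EXW price + pre-shipment costs + freight + 0.68% × C
C − 0.68% × C = 116525.82 + 1652.89 + 301.73 + 543.10 + 6015.80
0.9932 × C = 125039.34
C = 125039.34 / 0.9932 = 125895.43
Insurance premium = 0.68% × 125895.43 = 856.09
Import duty = 125895.43 × 25% = 31473.86

CIF value: CHF 125895.43; import duty: CHF 31473.86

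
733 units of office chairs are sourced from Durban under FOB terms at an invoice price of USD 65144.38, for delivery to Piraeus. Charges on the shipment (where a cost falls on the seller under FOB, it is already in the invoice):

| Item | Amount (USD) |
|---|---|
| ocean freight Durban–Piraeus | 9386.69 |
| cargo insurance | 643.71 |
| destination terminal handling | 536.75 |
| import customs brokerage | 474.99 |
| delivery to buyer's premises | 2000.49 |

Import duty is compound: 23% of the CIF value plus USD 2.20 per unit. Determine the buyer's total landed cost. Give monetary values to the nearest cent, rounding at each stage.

Total landed cost: USD 97089.81

FOB: the seller bears costs until goods are on board at the origin port; the buyer bears freight, insurance and all costs thereafter.
CIF value = FOB price + freight + insurance = 65144.38 + 9386.69 + 643.71 = 75174.78
Ad valorem component: 75174.78 × 23% = 17290.20
Specific component: 733 × 2.20 = 1612.60
Import duty = 17290.20 + 1612.60 = 18902.80
Buyer bears: freight 9386.69 + insurance 643.71 + destination terminal 536.75 + brokerage 474.99 + delivery 2000.49 + duty 18902.80 = 31945.43
Landed cost = invoice 65144.38 + 31945.43 = 97089.81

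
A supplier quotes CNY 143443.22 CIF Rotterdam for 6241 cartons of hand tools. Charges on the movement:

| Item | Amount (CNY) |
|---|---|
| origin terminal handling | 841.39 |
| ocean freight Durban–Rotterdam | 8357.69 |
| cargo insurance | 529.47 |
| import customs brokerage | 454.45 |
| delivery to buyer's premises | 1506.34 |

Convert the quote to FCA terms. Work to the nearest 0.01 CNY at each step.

Not relevant to the conversion: delivery, brokerage — on the buyer under both terms; not part of either seller's price.
From CIF to FCA, the seller no longer bears: origin terminal, freight, insurance.
FCA price = 143443.22 − 841.39 − 8357.69 − 529.47 = 133714.67

FCA price: CNY 133714.67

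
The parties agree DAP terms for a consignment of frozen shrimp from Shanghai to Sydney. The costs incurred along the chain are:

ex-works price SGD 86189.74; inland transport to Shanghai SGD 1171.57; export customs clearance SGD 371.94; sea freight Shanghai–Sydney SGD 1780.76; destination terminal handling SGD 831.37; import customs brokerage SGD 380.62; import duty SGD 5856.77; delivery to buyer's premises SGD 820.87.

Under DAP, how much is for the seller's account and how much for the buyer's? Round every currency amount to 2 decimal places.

Seller: SGD 91166.25; buyer: SGD 6237.39

DAP: the seller bears all costs to the named destination except import duty and clearance.
Seller's account: goods 86189.74 + inland to port 1171.57 + export clearance 371.94 + freight 1780.76 + destination terminal 831.37 + delivery 820.87 = 91166.25
Buyer's account: brokerage 380.62 + duty 5856.77 = 6237.39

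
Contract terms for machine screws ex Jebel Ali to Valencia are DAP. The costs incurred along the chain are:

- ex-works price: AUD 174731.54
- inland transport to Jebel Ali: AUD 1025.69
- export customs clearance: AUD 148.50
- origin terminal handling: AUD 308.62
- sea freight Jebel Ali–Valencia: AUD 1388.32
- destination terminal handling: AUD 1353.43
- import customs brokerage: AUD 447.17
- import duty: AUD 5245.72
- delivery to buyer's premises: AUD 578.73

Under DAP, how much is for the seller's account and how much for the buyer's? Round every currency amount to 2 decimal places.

DAP: the seller bears all costs to the named destination except import duty and clearance.
Seller's account: goods 174731.54 + inland to port 1025.69 + export clearance 148.50 + origin terminal 308.62 + freight 1388.32 + destination terminal 1353.43 + delivery 578.73 = 179534.83
Buyer's account: brokerage 447.17 + duty 5245.72 = 5692.89

Seller: AUD 179534.83; buyer: AUD 5692.89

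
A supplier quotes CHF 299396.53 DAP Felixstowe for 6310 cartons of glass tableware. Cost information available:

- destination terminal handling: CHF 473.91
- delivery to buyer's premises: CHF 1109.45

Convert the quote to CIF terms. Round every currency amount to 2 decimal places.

From DAP to CIF, the seller no longer bears: destination terminal, delivery.
CIF price = 299396.53 − 473.91 − 1109.45 = 297813.17

CIF price: CHF 297813.17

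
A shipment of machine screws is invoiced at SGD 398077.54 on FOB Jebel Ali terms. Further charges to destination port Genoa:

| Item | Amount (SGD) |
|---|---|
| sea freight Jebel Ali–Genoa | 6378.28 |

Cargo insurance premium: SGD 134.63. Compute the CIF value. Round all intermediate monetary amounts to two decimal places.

CIF = FOB price + freight + insurance
CIF = 398077.54 + 6378.28 + 134.63 = 404590.45

CIF value: SGD 404590.45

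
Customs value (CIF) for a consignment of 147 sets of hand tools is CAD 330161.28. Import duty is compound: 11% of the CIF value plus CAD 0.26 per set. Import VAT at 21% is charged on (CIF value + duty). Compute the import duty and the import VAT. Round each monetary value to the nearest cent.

Ad valorem component: 330161.28 × 11% = 36317.74
Specific component: 147 × 0.26 = 38.22
Import duty = 36317.74 + 38.22 = 36355.96
VAT base = CIF + duty = 330161.28 + 36355.96 = 366517.24
Import VAT = 366517.24 × 21% = 76968.62

Import duty: CAD 36355.96; import VAT: CAD 76968.62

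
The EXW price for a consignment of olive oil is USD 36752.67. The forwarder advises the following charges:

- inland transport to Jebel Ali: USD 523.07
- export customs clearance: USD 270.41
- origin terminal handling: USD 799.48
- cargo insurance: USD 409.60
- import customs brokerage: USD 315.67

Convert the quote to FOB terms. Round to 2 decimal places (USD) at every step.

Not relevant to the conversion: brokerage, insurance — on the buyer under both terms; not part of either seller's price.
From EXW to FOB, the seller additionally bears: inland to port, export clearance, origin terminal.
FOB price = 36752.67 + 523.07 + 270.41 + 799.48 = 38345.63

FOB price: USD 38345.63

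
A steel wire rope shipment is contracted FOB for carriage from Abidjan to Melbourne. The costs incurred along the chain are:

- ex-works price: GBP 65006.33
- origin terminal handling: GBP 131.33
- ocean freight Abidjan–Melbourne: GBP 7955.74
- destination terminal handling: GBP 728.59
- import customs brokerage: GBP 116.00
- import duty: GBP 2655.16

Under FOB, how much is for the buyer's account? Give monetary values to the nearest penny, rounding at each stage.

FOB: the seller bears costs until goods are on board at the origin port; the buyer bears freight, insurance and all costs thereafter.
Seller's account: goods 65006.33 + origin terminal 131.33 = 65137.66
Buyer's account: freight 7955.74 + destination terminal 728.59 + brokerage 116.00 + duty 2655.16 = 11455.49

Buyer's account: GBP 11455.49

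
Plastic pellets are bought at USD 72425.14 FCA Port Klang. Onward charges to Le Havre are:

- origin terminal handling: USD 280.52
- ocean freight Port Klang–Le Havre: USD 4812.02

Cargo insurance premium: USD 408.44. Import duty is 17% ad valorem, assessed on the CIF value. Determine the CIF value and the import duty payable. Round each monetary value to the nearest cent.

CIF value: USD 77926.12; import duty: USD 13247.44

CIF = FCA price + pre-shipment costs + freight + insurance
CIF = 72425.14 + 280.52 + 4812.02 + 408.44 = 77926.12
Import duty = 77926.12 × 17% = 13247.44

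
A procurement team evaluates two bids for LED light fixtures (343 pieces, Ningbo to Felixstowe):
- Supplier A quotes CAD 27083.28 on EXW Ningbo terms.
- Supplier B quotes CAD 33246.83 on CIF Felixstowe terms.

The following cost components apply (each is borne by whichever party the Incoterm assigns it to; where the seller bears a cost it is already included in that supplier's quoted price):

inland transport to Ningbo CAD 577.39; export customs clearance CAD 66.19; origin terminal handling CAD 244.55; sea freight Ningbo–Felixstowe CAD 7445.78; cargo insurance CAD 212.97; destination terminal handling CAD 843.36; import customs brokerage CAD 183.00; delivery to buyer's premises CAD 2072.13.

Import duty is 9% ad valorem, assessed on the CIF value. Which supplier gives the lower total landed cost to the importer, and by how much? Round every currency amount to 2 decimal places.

Supplier A (EXW):
CIF value = EXW price + inland to port + export clearance + origin terminal + freight + insurance = 27083.28 + 577.39 + 66.19 + 244.55 + 7445.78 + 212.97 = 35630.16
Import duty = 35630.16 × 9% = 3206.71
Buyer bears (A): 577.39 + 66.19 + 244.55 + 7445.78 + 212.97 + 843.36 + 183.00 + 2072.13 = 11645.37
Landed cost (A) = invoice 27083.28 + 11645.37 + duty 3206.71 = 41935.36
Supplier B (CIF):
The CIF price already equals the CIF value: 33246.83
Import duty = 33246.83 × 9% = 2992.21
Buyer bears (B): 843.36 + 183.00 + 2072.13 = 3098.49
Landed cost (B) = invoice 33246.83 + 3098.49 + duty 2992.21 = 39337.53
Difference = |41935.36 − 39337.53| = 2597.83

Supplier B is cheaper by CAD 2597.83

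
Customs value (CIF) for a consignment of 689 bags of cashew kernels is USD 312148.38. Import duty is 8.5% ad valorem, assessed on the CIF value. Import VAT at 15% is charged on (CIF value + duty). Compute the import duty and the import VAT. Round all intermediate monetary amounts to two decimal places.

Import duty: USD 26532.61; import VAT: USD 50802.15

Import duty = 312148.38 × 8.5% = 26532.61
VAT base = CIF + duty = 312148.38 + 26532.61 = 338680.99
Import VAT = 338680.99 × 15% = 50802.15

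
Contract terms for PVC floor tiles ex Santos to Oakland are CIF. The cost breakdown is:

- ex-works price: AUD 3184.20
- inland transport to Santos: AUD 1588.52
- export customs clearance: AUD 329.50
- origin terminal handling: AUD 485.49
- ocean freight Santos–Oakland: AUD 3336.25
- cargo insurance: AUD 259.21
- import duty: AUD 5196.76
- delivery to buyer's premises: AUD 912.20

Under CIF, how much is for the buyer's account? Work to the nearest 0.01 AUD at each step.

CIF: the seller pays costs through ocean freight and marine insurance to the destination port.
Seller's account: goods 3184.20 + inland to port 1588.52 + export clearance 329.50 + origin terminal 485.49 + freight 3336.25 + insurance 259.21 = 9183.17
Buyer's account: duty 5196.76 + delivery 912.20 = 6108.96

Buyer's account: AUD 6108.96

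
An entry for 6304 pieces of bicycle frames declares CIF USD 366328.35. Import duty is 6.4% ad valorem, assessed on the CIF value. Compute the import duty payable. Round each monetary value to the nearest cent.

Import duty: USD 23445.01

Import duty = 366328.35 × 6.4% = 23445.01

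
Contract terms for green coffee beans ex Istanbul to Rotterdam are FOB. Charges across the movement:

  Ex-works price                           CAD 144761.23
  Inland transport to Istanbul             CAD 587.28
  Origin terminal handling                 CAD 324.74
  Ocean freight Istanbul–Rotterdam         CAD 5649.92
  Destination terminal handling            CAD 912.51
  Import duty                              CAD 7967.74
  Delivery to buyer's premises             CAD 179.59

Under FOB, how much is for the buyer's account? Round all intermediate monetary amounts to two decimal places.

Buyer's account: CAD 14709.76

FOB: the seller bears costs until goods are on board at the origin port; the buyer bears freight, insurance and all costs thereafter.
Seller's account: goods 144761.23 + inland to port 587.28 + origin terminal 324.74 = 145673.25
Buyer's account: freight 5649.92 + destination terminal 912.51 + duty 7967.74 + delivery 179.59 = 14709.76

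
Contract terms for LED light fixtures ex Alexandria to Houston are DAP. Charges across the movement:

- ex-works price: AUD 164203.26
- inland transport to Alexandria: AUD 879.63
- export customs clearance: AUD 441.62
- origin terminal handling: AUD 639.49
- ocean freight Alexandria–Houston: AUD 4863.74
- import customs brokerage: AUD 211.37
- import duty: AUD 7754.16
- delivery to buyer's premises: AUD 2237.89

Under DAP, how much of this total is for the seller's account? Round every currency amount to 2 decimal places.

Seller's account: AUD 173265.63

DAP: the seller bears all costs to the named destination except import duty and clearance.
Seller's account: goods 164203.26 + inland to port 879.63 + export clearance 441.62 + origin terminal 639.49 + freight 4863.74 + delivery 2237.89 = 173265.63
Buyer's account: brokerage 211.37 + duty 7754.16 = 7965.53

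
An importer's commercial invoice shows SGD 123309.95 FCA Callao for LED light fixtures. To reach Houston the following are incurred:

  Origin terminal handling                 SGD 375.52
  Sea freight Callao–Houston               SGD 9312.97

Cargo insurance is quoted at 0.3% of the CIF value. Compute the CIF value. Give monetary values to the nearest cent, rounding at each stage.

Let C be the CIF value. C = FCA price + pre-shipment costs + freight + 0.3% × C
C − 0.3% × C = 123309.95 + 375.52 + 9312.97
0.997 × C = 132998.44
C = 132998.44 / 0.997 = 133398.64
Insurance premium = 0.3% × 133398.64 = 400.20

CIF value: SGD 133398.64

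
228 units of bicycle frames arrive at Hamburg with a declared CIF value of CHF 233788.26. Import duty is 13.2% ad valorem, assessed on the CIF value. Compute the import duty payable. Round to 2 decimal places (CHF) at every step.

Import duty = 233788.26 × 13.2% = 30860.05

Import duty: CHF 30860.05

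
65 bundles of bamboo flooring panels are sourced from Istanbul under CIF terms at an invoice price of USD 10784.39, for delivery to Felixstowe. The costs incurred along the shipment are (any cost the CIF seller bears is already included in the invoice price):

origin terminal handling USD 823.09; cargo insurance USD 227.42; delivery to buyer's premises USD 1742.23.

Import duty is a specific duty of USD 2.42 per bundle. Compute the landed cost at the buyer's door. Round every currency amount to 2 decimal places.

Total landed cost: USD 12683.92

CIF: the seller pays costs through ocean freight and marine insurance to the destination port.
Already in the invoice (seller's account under CIF): origin terminal, insurance — exclude.
The CIF price already equals the CIF value: 10784.39
Import duty = 65 × 2.42 = 157.30
Buyer bears: delivery 1742.23 + duty 157.30 = 1899.53
Landed cost = invoice 10784.39 + 1899.53 = 12683.92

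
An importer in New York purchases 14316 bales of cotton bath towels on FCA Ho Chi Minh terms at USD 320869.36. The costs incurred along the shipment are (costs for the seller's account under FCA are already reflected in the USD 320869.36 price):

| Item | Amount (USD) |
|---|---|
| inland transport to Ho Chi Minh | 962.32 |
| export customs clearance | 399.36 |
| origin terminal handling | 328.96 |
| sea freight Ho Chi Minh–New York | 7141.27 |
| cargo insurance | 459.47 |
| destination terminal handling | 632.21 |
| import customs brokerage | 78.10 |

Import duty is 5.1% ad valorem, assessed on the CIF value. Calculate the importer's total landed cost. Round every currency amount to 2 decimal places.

FCA: the seller delivers export-cleared goods to the carrier; the buyer bears costs from that point.
Already in the invoice (seller's account under FCA): inland to port, export clearance — exclude.
CIF value = FCA price + origin terminal + freight + insurance = 320869.36 + 328.96 + 7141.27 + 459.47 = 328799.06
Import duty = 328799.06 × 5.1% = 16768.75
Buyer bears: origin terminal 328.96 + freight 7141.27 + insurance 459.47 + destination terminal 632.21 + brokerage 78.10 + duty 16768.75 = 25408.76
Landed cost = invoice 320869.36 + 25408.76 = 346278.12

Total landed cost: USD 346278.12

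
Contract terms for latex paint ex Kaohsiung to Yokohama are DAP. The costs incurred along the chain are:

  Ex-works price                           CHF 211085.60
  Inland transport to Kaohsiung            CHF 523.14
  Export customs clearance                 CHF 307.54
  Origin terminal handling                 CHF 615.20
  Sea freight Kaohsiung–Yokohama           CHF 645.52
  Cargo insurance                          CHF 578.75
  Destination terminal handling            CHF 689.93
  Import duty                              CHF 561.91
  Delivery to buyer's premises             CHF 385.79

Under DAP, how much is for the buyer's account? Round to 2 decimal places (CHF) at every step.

DAP: the seller bears all costs to the named destination except import duty and clearance.
Seller's account: goods 211085.60 + inland to port 523.14 + export clearance 307.54 + origin terminal 615.20 + freight 645.52 + insurance 578.75 + destination terminal 689.93 + delivery 385.79 = 214831.47
Buyer's account: duty 561.91 = 561.91

Buyer's account: CHF 561.91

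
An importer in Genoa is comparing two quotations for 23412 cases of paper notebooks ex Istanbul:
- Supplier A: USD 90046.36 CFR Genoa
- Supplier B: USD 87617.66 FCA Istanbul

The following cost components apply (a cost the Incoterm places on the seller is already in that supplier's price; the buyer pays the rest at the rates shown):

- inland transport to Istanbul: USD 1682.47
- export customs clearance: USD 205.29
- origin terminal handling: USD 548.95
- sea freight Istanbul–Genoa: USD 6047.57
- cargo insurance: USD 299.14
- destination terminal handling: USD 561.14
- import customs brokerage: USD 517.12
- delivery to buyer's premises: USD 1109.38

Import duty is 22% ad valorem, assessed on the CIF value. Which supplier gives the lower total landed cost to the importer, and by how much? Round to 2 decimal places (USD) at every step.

Supplier A (CFR):
CIF value = CFR price + insurance = 90046.36 + 299.14 = 90345.50
Import duty = 90345.50 × 22% = 19876.01
Buyer bears (A): 299.14 + 561.14 + 517.12 + 1109.38 = 2486.78
Landed cost (A) = invoice 90046.36 + 2486.78 + duty 19876.01 = 112409.15
Supplier B (FCA):
CIF value = FCA price + origin terminal + freight + insurance = 87617.66 + 548.95 + 6047.57 + 299.14 = 94513.32
Import duty = 94513.32 × 22% = 20792.93
Buyer bears (B): 548.95 + 6047.57 + 299.14 + 561.14 + 517.12 + 1109.38 = 9083.30
Landed cost (B) = invoice 87617.66 + 9083.30 + duty 20792.93 = 117493.89
Difference = |112409.15 − 117493.89| = 5084.74

Supplier A is cheaper by USD 5084.74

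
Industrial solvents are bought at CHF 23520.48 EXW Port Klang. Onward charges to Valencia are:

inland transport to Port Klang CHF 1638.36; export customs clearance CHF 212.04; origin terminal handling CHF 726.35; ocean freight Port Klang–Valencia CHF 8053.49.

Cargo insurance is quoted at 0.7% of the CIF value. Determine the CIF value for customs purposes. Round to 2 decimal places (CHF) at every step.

CIF value: CHF 34391.46

Let C be the CIF value. C = EXW price + pre-shipment costs + freight + 0.7% × C
C − 0.7% × C = 23520.48 + 1638.36 + 212.04 + 726.35 + 8053.49
0.993 × C = 34150.72
C = 34150.72 / 0.993 = 34391.46
Insurance premium = 0.7% × 34391.46 = 240.74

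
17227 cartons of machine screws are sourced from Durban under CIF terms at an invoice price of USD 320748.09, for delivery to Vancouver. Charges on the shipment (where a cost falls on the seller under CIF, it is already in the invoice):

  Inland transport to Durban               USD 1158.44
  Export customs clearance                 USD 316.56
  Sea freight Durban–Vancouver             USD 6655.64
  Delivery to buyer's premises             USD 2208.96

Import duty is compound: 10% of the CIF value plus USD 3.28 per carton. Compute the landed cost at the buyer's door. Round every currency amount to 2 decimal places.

CIF: the seller pays costs through ocean freight and marine insurance to the destination port.
Already in the invoice (seller's account under CIF): inland to port, export clearance, freight — exclude.
The CIF price already equals the CIF value: 320748.09
Ad valorem component: 320748.09 × 10% = 32074.81
Specific component: 17227 × 3.28 = 56504.56
Import duty = 32074.81 + 56504.56 = 88579.37
Buyer bears: delivery 2208.96 + duty 88579.37 = 90788.33
Landed cost = invoice 320748.09 + 90788.33 = 411536.42

Total landed cost: USD 411536.42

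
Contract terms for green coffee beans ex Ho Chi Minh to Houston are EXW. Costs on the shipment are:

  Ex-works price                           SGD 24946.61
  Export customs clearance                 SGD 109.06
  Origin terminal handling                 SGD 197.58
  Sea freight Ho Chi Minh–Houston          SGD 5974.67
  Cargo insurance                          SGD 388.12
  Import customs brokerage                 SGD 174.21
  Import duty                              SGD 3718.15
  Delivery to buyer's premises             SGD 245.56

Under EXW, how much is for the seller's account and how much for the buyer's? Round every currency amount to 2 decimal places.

EXW: the seller makes goods available at their premises; the buyer bears all onward costs.
Seller's account: goods 24946.61 = 24946.61
Buyer's account: export clearance 109.06 + origin terminal 197.58 + freight 5974.67 + insurance 388.12 + brokerage 174.21 + duty 3718.15 + delivery 245.56 = 10807.35

Seller: SGD 24946.61; buyer: SGD 10807.35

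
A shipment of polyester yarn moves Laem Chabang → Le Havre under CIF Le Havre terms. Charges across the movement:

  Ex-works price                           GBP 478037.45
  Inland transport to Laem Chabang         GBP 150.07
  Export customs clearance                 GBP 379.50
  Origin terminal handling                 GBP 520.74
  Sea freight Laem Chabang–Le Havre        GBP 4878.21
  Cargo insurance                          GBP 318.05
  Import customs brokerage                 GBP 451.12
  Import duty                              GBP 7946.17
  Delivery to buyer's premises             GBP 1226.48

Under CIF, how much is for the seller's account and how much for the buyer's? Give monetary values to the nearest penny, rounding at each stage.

CIF: the seller pays costs through ocean freight and marine insurance to the destination port.
Seller's account: goods 478037.45 + inland to port 150.07 + export clearance 379.50 + origin terminal 520.74 + freight 4878.21 + insurance 318.05 = 484284.02
Buyer's account: brokerage 451.12 + duty 7946.17 + delivery 1226.48 = 9623.77

Seller: GBP 484284.02; buyer: GBP 9623.77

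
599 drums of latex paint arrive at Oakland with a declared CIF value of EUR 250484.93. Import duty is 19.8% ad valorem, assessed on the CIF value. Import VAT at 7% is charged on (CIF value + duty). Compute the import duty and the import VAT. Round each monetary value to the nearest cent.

Import duty: EUR 49596.02; import VAT: EUR 21005.67

Import duty = 250484.93 × 19.8% = 49596.02
VAT base = CIF + duty = 250484.93 + 49596.02 = 300080.95
Import VAT = 300080.95 × 7% = 21005.67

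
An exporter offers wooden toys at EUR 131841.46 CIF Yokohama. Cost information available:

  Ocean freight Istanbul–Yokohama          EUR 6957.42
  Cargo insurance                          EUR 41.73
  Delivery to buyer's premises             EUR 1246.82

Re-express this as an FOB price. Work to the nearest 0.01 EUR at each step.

Not relevant to the conversion: delivery — on the buyer under both terms; not part of either seller's price.
From CIF to FOB, the seller no longer bears: freight, insurance.
FOB price = 131841.46 − 6957.42 − 41.73 = 124842.31

FOB price: EUR 124842.31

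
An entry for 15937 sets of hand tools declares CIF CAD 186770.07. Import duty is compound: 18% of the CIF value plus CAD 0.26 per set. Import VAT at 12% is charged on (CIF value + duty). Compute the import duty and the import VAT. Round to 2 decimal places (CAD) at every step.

Import duty: CAD 37762.23; import VAT: CAD 26943.88

Ad valorem component: 186770.07 × 18% = 33618.61
Specific component: 15937 × 0.26 = 4143.62
Import duty = 33618.61 + 4143.62 = 37762.23
VAT base = CIF + duty = 186770.07 + 37762.23 = 224532.30
Import VAT = 224532.30 × 12% = 26943.88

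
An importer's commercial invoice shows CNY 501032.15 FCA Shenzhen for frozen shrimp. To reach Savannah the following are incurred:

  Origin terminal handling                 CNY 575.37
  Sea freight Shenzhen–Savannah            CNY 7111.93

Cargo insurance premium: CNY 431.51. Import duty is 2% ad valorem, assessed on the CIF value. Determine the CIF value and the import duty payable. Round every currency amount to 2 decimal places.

CIF = FCA price + pre-shipment costs + freight + insurance
CIF = 501032.15 + 575.37 + 7111.93 + 431.51 = 509150.96
Import duty = 509150.96 × 2% = 10183.02

CIF value: CNY 509150.96; import duty: CNY 10183.02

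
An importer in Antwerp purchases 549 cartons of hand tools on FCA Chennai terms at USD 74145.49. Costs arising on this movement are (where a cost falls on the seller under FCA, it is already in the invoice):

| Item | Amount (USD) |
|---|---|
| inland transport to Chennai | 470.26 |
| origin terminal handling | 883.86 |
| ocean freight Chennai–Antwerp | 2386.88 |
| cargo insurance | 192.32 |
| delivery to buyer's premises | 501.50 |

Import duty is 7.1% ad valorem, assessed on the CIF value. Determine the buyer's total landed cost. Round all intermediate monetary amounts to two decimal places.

FCA: the seller delivers export-cleared goods to the carrier; the buyer bears costs from that point.
Already in the invoice (seller's account under FCA): inland to port — exclude.
CIF value = FCA price + origin terminal + freight + insurance = 74145.49 + 883.86 + 2386.88 + 192.32 = 77608.55
Import duty = 77608.55 × 7.1% = 5510.21
Buyer bears: origin terminal 883.86 + freight 2386.88 + insurance 192.32 + delivery 501.50 + duty 5510.21 = 9474.77
Landed cost = invoice 74145.49 + 9474.77 = 83620.26

Total landed cost: USD 83620.26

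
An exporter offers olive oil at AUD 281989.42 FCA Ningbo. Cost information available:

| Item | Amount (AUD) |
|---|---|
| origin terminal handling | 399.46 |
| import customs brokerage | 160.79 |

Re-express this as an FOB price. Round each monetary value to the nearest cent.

Not relevant to the conversion: brokerage — on the buyer under both terms; not part of either seller's price.
From FCA to FOB, the seller additionally bears: origin terminal.
FOB price = 281989.42 + 399.46 = 282388.88

FOB price: AUD 282388.88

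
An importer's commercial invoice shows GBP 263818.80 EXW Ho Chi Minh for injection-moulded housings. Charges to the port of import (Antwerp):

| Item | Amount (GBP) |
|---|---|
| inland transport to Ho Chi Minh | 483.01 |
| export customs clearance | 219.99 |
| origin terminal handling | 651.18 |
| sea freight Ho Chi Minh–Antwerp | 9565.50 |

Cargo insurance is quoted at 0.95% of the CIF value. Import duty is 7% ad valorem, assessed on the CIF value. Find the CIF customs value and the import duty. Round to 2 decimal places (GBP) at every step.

Let C be the CIF value. C = EXW price + pre-shipment costs + freight + 0.95% × C
C − 0.95% × C = 263818.80 + 483.01 + 219.99 + 651.18 + 9565.50
0.9905 × C = 274738.48
C = 274738.48 / 0.9905 = 277373.53
Insurance premium = 0.95% × 277373.53 = 2635.05
Import duty = 277373.53 × 7% = 19416.15

CIF value: GBP 277373.53; import duty: GBP 19416.15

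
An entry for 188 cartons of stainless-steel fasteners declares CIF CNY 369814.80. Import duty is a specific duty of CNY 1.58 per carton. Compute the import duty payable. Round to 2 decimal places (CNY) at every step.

Import duty = 188 × 1.58 = 297.04

Import duty: CNY 297.04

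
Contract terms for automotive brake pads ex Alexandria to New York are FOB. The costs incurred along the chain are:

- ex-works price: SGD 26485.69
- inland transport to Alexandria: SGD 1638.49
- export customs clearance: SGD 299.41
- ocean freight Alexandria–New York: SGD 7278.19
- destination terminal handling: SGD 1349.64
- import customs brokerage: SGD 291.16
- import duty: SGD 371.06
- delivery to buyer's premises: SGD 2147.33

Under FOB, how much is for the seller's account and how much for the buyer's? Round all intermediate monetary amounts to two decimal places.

FOB: the seller bears costs until goods are on board at the origin port; the buyer bears freight, insurance and all costs thereafter.
Seller's account: goods 26485.69 + inland to port 1638.49 + export clearance 299.41 = 28423.59
Buyer's account: freight 7278.19 + destination terminal 1349.64 + brokerage 291.16 + duty 371.06 + delivery 2147.33 = 11437.38

Seller: SGD 28423.59; buyer: SGD 11437.38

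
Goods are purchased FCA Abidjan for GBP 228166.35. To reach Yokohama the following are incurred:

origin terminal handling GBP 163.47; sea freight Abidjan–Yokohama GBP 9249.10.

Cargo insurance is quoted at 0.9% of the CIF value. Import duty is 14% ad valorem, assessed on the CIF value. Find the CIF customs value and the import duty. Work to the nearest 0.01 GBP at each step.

Let C be the CIF value. C = FCA price + pre-shipment costs + freight + 0.9% × C
C − 0.9% × C = 228166.35 + 163.47 + 9249.10
0.991 × C = 237578.92
C = 237578.92 / 0.991 = 239736.55
Insurance premium = 0.9% × 239736.55 = 2157.63
Import duty = 239736.55 × 14% = 33563.12

CIF value: GBP 239736.55; import duty: GBP 33563.12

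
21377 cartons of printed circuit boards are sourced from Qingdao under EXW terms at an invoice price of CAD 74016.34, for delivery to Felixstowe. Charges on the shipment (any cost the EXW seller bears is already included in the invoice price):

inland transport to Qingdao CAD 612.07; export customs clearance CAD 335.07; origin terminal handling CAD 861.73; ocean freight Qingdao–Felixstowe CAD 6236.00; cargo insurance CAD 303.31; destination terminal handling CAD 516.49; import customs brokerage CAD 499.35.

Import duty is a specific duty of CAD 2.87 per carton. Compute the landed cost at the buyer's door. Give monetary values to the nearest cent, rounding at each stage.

EXW: the seller makes goods available at their premises; the buyer bears all onward costs.
CIF value = EXW price + inland to port + export clearance + origin terminal + freight + insurance = 74016.34 + 612.07 + 335.07 + 861.73 + 6236.00 + 303.31 = 82364.52
Import duty = 21377 × 2.87 = 61351.99
Buyer bears: inland to port 612.07 + export clearance 335.07 + origin terminal 861.73 + freight 6236.00 + insurance 303.31 + destination terminal 516.49 + brokerage 499.35 + duty 61351.99 = 70716.01
Landed cost = invoice 74016.34 + 70716.01 = 144732.35

Total landed cost: CAD 144732.35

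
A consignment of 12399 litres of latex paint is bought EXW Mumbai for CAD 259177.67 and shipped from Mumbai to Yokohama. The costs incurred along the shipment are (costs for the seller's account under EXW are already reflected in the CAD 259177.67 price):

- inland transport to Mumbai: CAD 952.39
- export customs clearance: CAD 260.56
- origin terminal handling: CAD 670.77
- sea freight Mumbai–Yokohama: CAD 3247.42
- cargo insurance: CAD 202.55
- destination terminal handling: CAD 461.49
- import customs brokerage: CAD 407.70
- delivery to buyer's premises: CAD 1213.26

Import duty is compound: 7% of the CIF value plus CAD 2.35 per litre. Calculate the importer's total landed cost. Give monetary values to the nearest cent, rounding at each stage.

Total landed cost: CAD 314247.26

EXW: the seller makes goods available at their premises; the buyer bears all onward costs.
CIF value = EXW price + inland to port + export clearance + origin terminal + freight + insurance = 259177.67 + 952.39 + 260.56 + 670.77 + 3247.42 + 202.55 = 264511.36
Ad valorem component: 264511.36 × 7% = 18515.80
Specific component: 12399 × 2.35 = 29137.65
Import duty = 18515.80 + 29137.65 = 47653.45
Buyer bears: inland to port 952.39 + export clearance 260.56 + origin terminal 670.77 + freight 3247.42 + insurance 202.55 + destination terminal 461.49 + brokerage 407.70 + delivery 1213.26 + duty 47653.45 = 55069.59
Landed cost = invoice 259177.67 + 55069.59 = 314247.26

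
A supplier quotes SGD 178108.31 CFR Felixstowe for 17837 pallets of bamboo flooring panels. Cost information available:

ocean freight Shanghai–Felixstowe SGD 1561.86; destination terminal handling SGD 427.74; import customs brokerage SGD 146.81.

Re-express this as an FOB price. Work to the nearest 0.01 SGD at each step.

Not relevant to the conversion: brokerage, destination terminal — on the buyer under both terms; not part of either seller's price.
From CFR to FOB, the seller no longer bears: freight.
FOB price = 178108.31 − 1561.86 = 176546.45

FOB price: SGD 176546.45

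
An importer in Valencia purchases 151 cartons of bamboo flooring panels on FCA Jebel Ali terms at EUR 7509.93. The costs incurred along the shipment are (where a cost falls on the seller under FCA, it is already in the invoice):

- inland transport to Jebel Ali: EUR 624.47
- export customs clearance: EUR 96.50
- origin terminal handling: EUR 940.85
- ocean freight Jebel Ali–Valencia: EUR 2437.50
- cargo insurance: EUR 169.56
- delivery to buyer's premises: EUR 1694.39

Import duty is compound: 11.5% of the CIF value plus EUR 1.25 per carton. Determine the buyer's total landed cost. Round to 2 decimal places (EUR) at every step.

FCA: the seller delivers export-cleared goods to the carrier; the buyer bears costs from that point.
Already in the invoice (seller's account under FCA): inland to port, export clearance — exclude.
CIF value = FCA price + origin terminal + freight + insurance = 7509.93 + 940.85 + 2437.50 + 169.56 = 11057.84
Ad valorem component: 11057.84 × 11.5% = 1271.65
Specific component: 151 × 1.25 = 188.75
Import duty = 1271.65 + 188.75 = 1460.40
Buyer bears: origin terminal 940.85 + freight 2437.50 + insurance 169.56 + delivery 1694.39 + duty 1460.40 = 6702.70
Landed cost = invoice 7509.93 + 6702.70 = 14212.63

Total landed cost: EUR 14212.63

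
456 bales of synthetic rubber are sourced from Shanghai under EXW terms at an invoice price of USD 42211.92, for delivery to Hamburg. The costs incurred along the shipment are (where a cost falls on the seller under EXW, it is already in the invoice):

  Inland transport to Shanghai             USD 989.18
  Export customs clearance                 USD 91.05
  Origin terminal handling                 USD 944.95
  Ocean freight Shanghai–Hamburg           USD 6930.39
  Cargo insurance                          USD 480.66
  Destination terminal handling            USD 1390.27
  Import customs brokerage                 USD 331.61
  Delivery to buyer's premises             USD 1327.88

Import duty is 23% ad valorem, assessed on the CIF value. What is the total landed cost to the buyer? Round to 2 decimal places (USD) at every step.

EXW: the seller makes goods available at their premises; the buyer bears all onward costs.
CIF value = EXW price + inland to port + export clearance + origin terminal + freight + insurance = 42211.92 + 989.18 + 91.05 + 944.95 + 6930.39 + 480.66 = 51648.15
Import duty = 51648.15 × 23% = 11879.07
Buyer bears: inland to port 989.18 + export clearance 91.05 + origin terminal 944.95 + freight 6930.39 + insurance 480.66 + destination terminal 1390.27 + brokerage 331.61 + delivery 1327.88 + duty 11879.07 = 24365.06
Landed cost = invoice 42211.92 + 24365.06 = 66576.98

Total landed cost: USD 66576.98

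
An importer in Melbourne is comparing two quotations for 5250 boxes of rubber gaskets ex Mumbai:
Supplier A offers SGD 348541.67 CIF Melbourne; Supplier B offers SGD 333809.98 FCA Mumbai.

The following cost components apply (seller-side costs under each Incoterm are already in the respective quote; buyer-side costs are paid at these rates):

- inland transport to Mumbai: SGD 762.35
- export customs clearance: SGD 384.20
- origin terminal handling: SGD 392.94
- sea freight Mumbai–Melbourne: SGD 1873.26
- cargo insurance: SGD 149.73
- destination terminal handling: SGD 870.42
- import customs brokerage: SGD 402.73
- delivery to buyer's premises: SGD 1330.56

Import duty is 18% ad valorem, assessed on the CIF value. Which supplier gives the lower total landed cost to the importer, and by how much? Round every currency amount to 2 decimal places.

Supplier B is cheaper by SGD 14532.60

Supplier A (CIF):
The CIF price already equals the CIF value: 348541.67
Import duty = 348541.67 × 18% = 62737.50
Buyer bears (A): 870.42 + 402.73 + 1330.56 = 2603.71
Landed cost (A) = invoice 348541.67 + 2603.71 + duty 62737.50 = 413882.88
Supplier B (FCA):
CIF value = FCA price + origin terminal + freight + insurance = 333809.98 + 392.94 + 1873.26 + 149.73 = 336225.91
Import duty = 336225.91 × 18% = 60520.66
Buyer bears (B): 392.94 + 1873.26 + 149.73 + 870.42 + 402.73 + 1330.56 = 5019.64
Landed cost (B) = invoice 333809.98 + 5019.64 + duty 60520.66 = 399350.28
Difference = |413882.88 − 399350.28| = 14532.60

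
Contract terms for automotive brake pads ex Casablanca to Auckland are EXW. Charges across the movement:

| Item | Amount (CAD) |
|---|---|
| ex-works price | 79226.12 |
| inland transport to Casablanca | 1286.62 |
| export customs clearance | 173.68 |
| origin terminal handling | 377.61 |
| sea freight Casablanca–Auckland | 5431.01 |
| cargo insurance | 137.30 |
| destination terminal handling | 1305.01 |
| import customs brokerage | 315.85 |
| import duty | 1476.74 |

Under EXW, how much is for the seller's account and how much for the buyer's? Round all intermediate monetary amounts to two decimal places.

EXW: the seller makes goods available at their premises; the buyer bears all onward costs.
Seller's account: goods 79226.12 = 79226.12
Buyer's account: inland to port 1286.62 + export clearance 173.68 + origin terminal 377.61 + freight 5431.01 + insurance 137.30 + destination terminal 1305.01 + brokerage 315.85 + duty 1476.74 = 10503.82

Seller: CAD 79226.12; buyer: CAD 10503.82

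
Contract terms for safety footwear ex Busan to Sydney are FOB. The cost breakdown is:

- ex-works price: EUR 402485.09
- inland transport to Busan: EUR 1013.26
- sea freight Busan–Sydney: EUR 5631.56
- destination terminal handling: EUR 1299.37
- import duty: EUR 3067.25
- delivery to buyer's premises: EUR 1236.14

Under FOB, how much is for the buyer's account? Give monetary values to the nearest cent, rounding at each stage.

Buyer's account: EUR 11234.32

FOB: the seller bears costs until goods are on board at the origin port; the buyer bears freight, insurance and all costs thereafter.
Seller's account: goods 402485.09 + inland to port 1013.26 = 403498.35
Buyer's account: freight 5631.56 + destination terminal 1299.37 + duty 3067.25 + delivery 1236.14 = 11234.32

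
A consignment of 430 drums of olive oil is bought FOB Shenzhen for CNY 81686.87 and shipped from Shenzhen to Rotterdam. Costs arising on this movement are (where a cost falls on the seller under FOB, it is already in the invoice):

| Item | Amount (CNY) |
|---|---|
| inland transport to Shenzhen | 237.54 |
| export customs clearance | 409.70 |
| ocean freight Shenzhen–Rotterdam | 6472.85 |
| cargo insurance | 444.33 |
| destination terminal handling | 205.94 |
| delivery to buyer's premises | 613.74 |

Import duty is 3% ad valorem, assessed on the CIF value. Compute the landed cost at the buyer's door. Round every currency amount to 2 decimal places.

FOB: the seller bears costs until goods are on board at the origin port; the buyer bears freight, insurance and all costs thereafter.
Already in the invoice (seller's account under FOB): inland to port, export clearance — exclude.
CIF value = FOB price + freight + insurance = 81686.87 + 6472.85 + 444.33 = 88604.05
Import duty = 88604.05 × 3% = 2658.12
Buyer bears: freight 6472.85 + insurance 444.33 + destination terminal 205.94 + delivery 613.74 + duty 2658.12 = 10394.98
Landed cost = invoice 81686.87 + 10394.98 = 92081.85

Total landed cost: CNY 92081.85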